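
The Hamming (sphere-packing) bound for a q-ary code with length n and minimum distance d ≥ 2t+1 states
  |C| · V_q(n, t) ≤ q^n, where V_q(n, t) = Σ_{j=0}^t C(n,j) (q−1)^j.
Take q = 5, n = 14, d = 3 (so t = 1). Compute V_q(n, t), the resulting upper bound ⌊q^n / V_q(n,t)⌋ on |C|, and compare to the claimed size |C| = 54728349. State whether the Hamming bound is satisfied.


V_q(n, t) = 57, q^n = 6103515625, Hamming bound = 107079221, |C| = 54728349 ≤ bound (satisfied).

Step 1: Compute V_q(n, t) = Σ_{j=0}^1 C(n, j) (q−1)^j.
  j = 0: C(14,0)·(4)^0 = 1·1 = 1.
  j = 1: C(14,1)·(4)^1 = 14·4 = 56.
  V_q(n, t) = 1 + 56 = 57.
Step 2: q^n = 5^14 = 6103515625.
Step 3: Hamming bound ⌊q^n / V_q(n,t)⌋ = ⌊6103515625/57⌋ = 107079221.
Step 4: Compare |C| = 54728349 to 107079221: satisfied.
The claimed |C| lies below the Hamming bound.


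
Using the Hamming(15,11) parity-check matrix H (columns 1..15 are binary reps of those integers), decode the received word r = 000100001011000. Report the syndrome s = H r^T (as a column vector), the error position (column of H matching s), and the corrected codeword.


s = (1, 0, 1, 0)^T, error position = 10, corrected codeword c = 000100001111000

Compute s = H r^T mod 2 one row at a time:
  s_1 = 0 + 1 + 0 + 1 + 1 + 0 + 0 + 0 = 3 ≡ 1 (mod 2).
  s_2 = 1 + 0 + 0 + 0 + 1 + 0 + 0 + 0 = 2 ≡ 0 (mod 2).
  s_3 = 0 + 0 + 0 + 0 + 0 + 1 + 0 + 0 = 1 ≡ 1 (mod 2).
  s_4 = 0 + 0 + 0 + 0 + 1 + 1 + 0 + 0 = 2 ≡ 0 (mod 2).
s = (1, 0, 1, 0)^T — this equals column 10 of H (binary 1010), so error is at position 10.
Correct: flip bit 10 of r = 000100001011000 to get c = 000100001111000.


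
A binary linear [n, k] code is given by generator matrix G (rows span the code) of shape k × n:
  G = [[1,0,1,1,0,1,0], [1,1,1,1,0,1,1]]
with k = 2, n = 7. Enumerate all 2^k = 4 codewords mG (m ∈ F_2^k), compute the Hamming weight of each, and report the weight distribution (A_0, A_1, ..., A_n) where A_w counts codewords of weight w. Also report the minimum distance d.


Weight distribution: A_0 = 1, A_2 = 1, A_4 = 1, A_6 = 1. Minimum distance d = 2.

Enumerate all 2^2 = 4 messages m ∈ F_2^2.
For each, compute codeword c = mG in F_2^7, then tally its weight.
  m = 00 → c = 0000000, weight = 0.
  m = 10 → c = 1011010, weight = 4.
  m = 01 → c = 1111011, weight = 6.
  m = 11 → c = 0100001, weight = 2.
Tally weights:
  weight 0: 1 codewords.
  weight 2: 1 codewords.
  weight 4: 1 codewords.
  weight 6: 1 codewords.
Minimum distance d = smallest w > 0 with A_w > 0 = 2.
Sanity: Σ A_w = 4 = 2^2 = 4 ✓.


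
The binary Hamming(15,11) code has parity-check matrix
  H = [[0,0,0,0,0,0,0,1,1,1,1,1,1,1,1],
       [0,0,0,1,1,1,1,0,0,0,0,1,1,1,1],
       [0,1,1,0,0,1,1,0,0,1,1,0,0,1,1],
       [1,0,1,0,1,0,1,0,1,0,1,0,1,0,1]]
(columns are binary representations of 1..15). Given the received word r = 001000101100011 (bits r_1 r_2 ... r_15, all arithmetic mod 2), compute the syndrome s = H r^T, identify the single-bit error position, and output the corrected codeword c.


s = (0, 1, 1, 0)^T, error position = 6, corrected codeword c = 001001101100011

Compute s = H r^T mod 2 one row at a time:
  s_1 = 0 + 1 + 1 + 0 + 0 + 0 + 1 + 1 = 4 ≡ 0 (mod 2).
  s_2 = 0 + 0 + 0 + 1 + 0 + 0 + 1 + 1 = 3 ≡ 1 (mod 2).
  s_3 = 0 + 1 + 0 + 1 + 1 + 0 + 1 + 1 = 5 ≡ 1 (mod 2).
  s_4 = 0 + 1 + 0 + 1 + 1 + 0 + 0 + 1 = 4 ≡ 0 (mod 2).
s = (0, 1, 1, 0)^T — this equals column 6 of H (binary 0110), so error is at position 6.
Correct: flip bit 6 of r = 001000101100011 to get c = 001001101100011.


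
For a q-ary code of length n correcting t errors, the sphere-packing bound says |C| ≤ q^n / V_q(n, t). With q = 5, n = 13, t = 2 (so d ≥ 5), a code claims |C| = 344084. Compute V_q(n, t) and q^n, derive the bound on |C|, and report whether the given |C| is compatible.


V_q(n, t) = 1301, q^n = 1220703125, Hamming bound = 938280, |C| = 344084 ≤ bound (satisfied).

Step 1: Compute V_q(n, t) = Σ_{j=0}^2 C(n, j) (q−1)^j.
  j = 0: C(13,0)·(4)^0 = 1·1 = 1.
  j = 1: C(13,1)·(4)^1 = 13·4 = 52.
  j = 2: C(13,2)·(4)^2 = 78·16 = 1248.
  V_q(n, t) = 1 + 52 + 1248 = 1301.
Step 2: q^n = 5^13 = 1220703125.
Step 3: Hamming bound ⌊q^n / V_q(n,t)⌋ = ⌊1220703125/1301⌋ = 938280.
Step 4: Compare |C| = 344084 to 938280: satisfied.
The claimed |C| lies below the Hamming bound.


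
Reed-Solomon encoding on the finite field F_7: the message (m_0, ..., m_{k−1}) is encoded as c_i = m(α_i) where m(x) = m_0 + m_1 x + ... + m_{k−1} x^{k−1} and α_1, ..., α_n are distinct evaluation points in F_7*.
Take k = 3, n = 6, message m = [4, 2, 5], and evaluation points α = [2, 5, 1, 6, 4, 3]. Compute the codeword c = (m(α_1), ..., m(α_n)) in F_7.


c = [0, 6, 4, 0, 1, 6]

Message polynomial: m(x) = 4 + 2·x + 5·x^2 (mod 7).
For each evaluation point α_i, compute m(α_i) mod 7:
  α_1 = 2: Horner steps 5 → 5 → 0, so m(2) = 0.
  α_2 = 5: Horner steps 5 → 6 → 6, so m(5) = 6.
  α_3 = 1: Horner steps 5 → 0 → 4, so m(1) = 4.
  α_4 = 6: Horner steps 5 → 4 → 0, so m(6) = 0.
  α_5 = 4: Horner steps 5 → 1 → 1, so m(4) = 1.
  α_6 = 3: Horner steps 5 → 3 → 6, so m(3) = 6.
Codeword c = [0, 6, 4, 0, 1, 6] ∈ F_7^6.


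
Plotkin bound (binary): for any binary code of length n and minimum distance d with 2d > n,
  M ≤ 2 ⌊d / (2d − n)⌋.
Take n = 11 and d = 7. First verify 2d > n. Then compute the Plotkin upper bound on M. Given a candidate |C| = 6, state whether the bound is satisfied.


Plotkin bound M ≤ 4; given |C| = 6 > bound (violated).

Check applicability: 2d = 14, n = 11.
2d − n = 3 > 0, so Plotkin applies.
Compute d/(2d−n) = 7/3 ≈ 2.3333.
⌊d/(2d−n)⌋ = 2.
Plotkin bound: M ≤ 2·2 = 4.
Given |C| = 6, check: VIOLATED.
This |C| is above the Plotkin bound, so no binary code with n = 11, d = 7 and 6 codewords exists.


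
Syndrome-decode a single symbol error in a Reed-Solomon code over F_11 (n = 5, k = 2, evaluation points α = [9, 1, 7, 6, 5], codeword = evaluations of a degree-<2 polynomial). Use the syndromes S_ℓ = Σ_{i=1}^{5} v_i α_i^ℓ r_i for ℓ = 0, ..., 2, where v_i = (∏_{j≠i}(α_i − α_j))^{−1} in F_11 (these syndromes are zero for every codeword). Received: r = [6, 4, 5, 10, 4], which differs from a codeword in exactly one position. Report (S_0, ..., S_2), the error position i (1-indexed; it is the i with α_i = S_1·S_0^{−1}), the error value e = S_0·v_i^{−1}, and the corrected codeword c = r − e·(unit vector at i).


S = (8, 8, 8), error at position 2, error magnitude e = 2, c = [6, 2, 5, 10, 4].

Step 1: column multipliers v_i = (∏_{j≠i}(α_i − α_j))^{−1} mod 11.
  i = 1 (α = 9): (9−1)(9−7)(9−6)(9−5) = 8·2·3·4 = 192 ≡ 5, so v_1 = 5^{−1} = 9 (mod 11).
  i = 2 (α = 1): (1−9)(1−7)(1−6)(1−5) = (−8)·(−6)·(−5)·(−4) = 960 ≡ 3, so v_2 = 3^{−1} = 4 (mod 11).
  i = 3 (α = 7): (7−9)(7−1)(7−6)(7−5) = (−2)·6·1·2 = −24 ≡ 9, so v_3 = 9^{−1} = 5 (mod 11).
  i = 4 (α = 6): (6−9)(6−1)(6−7)(6−5) = (−3)·5·(−1)·1 = 15 ≡ 4, so v_4 = 4^{−1} = 3 (mod 11).
  i = 5 (α = 5): (5−9)(5−1)(5−7)(5−6) = (−4)·4·(−2)·(−1) = −32 ≡ 1, so v_5 = 1^{−1} = 1 (mod 11).
  v = [9, 4, 5, 3, 1].
Step 2: syndromes of r = [6, 4, 5, 10, 4] (all sums mod 11).
  S_0 = Σ v_i r_i = 9·6 + 4·4 + 5·5 + 3·10 + 1·4 = 129 ≡ 8.
  S_1 = Σ v_i α_i r_i = 9·9·6 + 4·1·4 + 5·7·5 + 3·6·10 + 1·5·4 = 877 ≡ 8.
  α_i^2 mod 11 = [4, 1, 5, 3, 3].
  S_2 = Σ v_i α_i^2 r_i = 9·4·6 + 4·1·4 + 5·5·5 + 3·3·10 + 1·3·4 = 459 ≡ 8.
  S = (8, 8, 8) ≠ 0, so r is not a codeword (an error is present).
Step 3: locate the error. For a single error e at position i, S_ℓ = v_i·e·α_i^ℓ, so α_err = S_1/S_0.
  S_0^{−1} = 8^{−1} = 7 (mod 11), so α_err = 8·7 = 56 ≡ 1 = α_2. Error position i = 2.
  Consistency check: S_2/S_1 = 8·7 = 56 ≡ 1 = α_err ✓ (single-error assumption holds).
Step 4: error magnitude e = S_0/v_2 = S_0·∏_{j≠2}(α_2 − α_j) = 8·3 = 24 ≡ 2 (mod 11).
Step 5: correct position 2: c_2 = r_2 − e = 4 − 2 ≡ 2 (mod 11). Hence c = [6, 2, 5, 10, 4].
  Check: interpolating c through the α_i gives m(x) = 7 + 6·x (degree < 2) with m(α_i) = c_i for every i, so c is indeed a codeword.


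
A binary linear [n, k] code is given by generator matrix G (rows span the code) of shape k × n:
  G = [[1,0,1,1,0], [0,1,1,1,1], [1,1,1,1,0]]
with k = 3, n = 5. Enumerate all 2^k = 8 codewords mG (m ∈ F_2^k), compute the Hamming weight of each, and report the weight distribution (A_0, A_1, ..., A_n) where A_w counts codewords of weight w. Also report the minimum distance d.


Weight distribution: A_0 = 1, A_1 = 1, A_2 = 1, A_3 = 3, A_4 = 2. Minimum distance d = 1.

Enumerate all 2^3 = 8 messages m ∈ F_2^3.
For each, compute codeword c = mG in F_2^5, then tally its weight.
  m = 000 → c = 00000, weight = 0.
  m = 100 → c = 10110, weight = 3.
  m = 010 → c = 01111, weight = 4.
  m = 110 → c = 11001, weight = 3.
  m = 001 → c = 11110, weight = 4.
  m = 101 → c = 01000, weight = 1.
  m = 011 → c = 10001, weight = 2.
  m = 111 → c = 00111, weight = 3.
Tally weights:
  weight 0: 1 codewords.
  weight 1: 1 codewords.
  weight 2: 1 codewords.
  weight 3: 3 codewords.
  weight 4: 2 codewords.
Minimum distance d = smallest w > 0 with A_w > 0 = 1.
Sanity: Σ A_w = 8 = 2^3 = 8 ✓.


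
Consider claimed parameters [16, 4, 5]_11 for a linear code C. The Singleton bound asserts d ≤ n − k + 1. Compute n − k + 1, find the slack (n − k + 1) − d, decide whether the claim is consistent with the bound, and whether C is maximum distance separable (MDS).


Singleton RHS = n − k + 1 = 13, slack = 8, bound satisfied, not MDS.

Singleton bound: d ≤ n − k + 1.
Here n = 16, k = 4, so n − k + 1 = 13.
Given d = 5, check d ≤ 13: YES.
Slack = (n − k + 1) − d = 8.
The code is NOT MDS (slack = 8 > 0).
Description: the claimed parameters are [16, 4, 5]_11; such a code would be non-MDS.


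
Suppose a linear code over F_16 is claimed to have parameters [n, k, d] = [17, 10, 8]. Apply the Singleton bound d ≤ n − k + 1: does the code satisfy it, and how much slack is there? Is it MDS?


Singleton RHS = n − k + 1 = 8, slack = 0, bound satisfied, MDS.

Singleton bound: d ≤ n − k + 1.
Here n = 17, k = 10, so n − k + 1 = 8.
Given d = 8, check d ≤ 8: YES.
Slack = (n − k + 1) − d = 0.
The code is MDS (slack = 0).
Description: the claimed parameters are [17, 10, 8]_16; such a code would be MDS (meets Singleton bound).


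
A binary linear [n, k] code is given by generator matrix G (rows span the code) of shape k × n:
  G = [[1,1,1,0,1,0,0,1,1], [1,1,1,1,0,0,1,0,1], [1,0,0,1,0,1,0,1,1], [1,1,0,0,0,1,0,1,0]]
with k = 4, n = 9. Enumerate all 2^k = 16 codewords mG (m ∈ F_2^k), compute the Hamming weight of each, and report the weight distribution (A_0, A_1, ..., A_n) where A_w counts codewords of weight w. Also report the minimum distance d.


Weight distribution: A_0 = 1, A_3 = 2, A_4 = 3, A_5 = 6, A_6 = 4. Minimum distance d = 3.

Enumerate all 2^4 = 16 messages m ∈ F_2^4.
For each, compute codeword c = mG in F_2^9, then tally its weight.
  m = 0000 → c = 000000000, weight = 0.
  m = 1000 → c = 111010011, weight = 6.
  m = 0100 → c = 111100101, weight = 6.
  m = 1100 → c = 000110110, weight = 4.
  m = 0010 → c = 100101011, weight = 5.
  m = 1010 → c = 011111000, weight = 5.
  m = 0110 → c = 011001110, weight = 5.
  m = 1110 → c = 100011101, weight = 5.
  m = 0001 → c = 110001010, weight = 4.
  m = 1001 → c = 001011001, weight = 4.
  m = 0101 → c = 001101111, weight = 6.
  m = 1101 → c = 110111100, weight = 6.
  m = 0011 → c = 010100001, weight = 3.
  m = 1011 → c = 101110010, weight = 5.
  m = 0111 → c = 101000100, weight = 3.
  m = 1111 → c = 010010111, weight = 5.
Tally weights:
  weight 0: 1 codewords.
  weight 3: 2 codewords.
  weight 4: 3 codewords.
  weight 5: 6 codewords.
  weight 6: 4 codewords.
Minimum distance d = smallest w > 0 with A_w > 0 = 3.
Sanity: Σ A_w = 16 = 2^4 = 16 ✓.


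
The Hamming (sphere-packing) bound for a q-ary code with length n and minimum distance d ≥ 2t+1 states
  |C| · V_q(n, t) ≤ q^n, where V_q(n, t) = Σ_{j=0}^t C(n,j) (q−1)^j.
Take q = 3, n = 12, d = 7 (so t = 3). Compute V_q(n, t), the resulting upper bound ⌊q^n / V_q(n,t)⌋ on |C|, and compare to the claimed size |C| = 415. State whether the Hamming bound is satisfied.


V_q(n, t) = 2049, q^n = 531441, Hamming bound = 259, |C| = 415 > bound (violated).

Step 1: Compute V_q(n, t) = Σ_{j=0}^3 C(n, j) (q−1)^j.
  j = 0: C(12,0)·(2)^0 = 1·1 = 1.
  j = 1: C(12,1)·(2)^1 = 12·2 = 24.
  j = 2: C(12,2)·(2)^2 = 66·4 = 264.
  j = 3: C(12,3)·(2)^3 = 220·8 = 1760.
  V_q(n, t) = 1 + 24 + 264 + 1760 = 2049.
Step 2: q^n = 3^12 = 531441.
Step 3: Hamming bound ⌊q^n / V_q(n,t)⌋ = ⌊531441/2049⌋ = 259.
Step 4: Compare |C| = 415 to 259: violated.
The claimed |C| lies above the Hamming bound, so no 3-ary code of length 12 with d ≥ 7 can have 415 codewords.


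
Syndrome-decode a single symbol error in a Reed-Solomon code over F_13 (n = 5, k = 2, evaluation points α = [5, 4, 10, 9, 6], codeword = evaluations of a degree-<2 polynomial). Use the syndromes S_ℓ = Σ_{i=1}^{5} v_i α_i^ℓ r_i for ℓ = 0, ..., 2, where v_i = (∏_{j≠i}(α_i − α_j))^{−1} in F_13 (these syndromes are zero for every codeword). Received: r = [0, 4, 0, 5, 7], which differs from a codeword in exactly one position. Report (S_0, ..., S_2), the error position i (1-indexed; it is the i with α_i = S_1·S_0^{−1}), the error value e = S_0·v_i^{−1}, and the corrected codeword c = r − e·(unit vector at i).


S = (11, 3, 2), error at position 1, error magnitude e = 1, c = [12, 4, 0, 5, 7].

Step 1: column multipliers v_i = (∏_{j≠i}(α_i − α_j))^{−1} mod 13.
  i = 1 (α = 5): (5−4)(5−10)(5−9)(5−6) = 1·(−5)·(−4)·(−1) = −20 ≡ 6, so v_1 = 6^{−1} = 11 (mod 13).
  i = 2 (α = 4): (4−5)(4−10)(4−9)(4−6) = (−1)·(−6)·(−5)·(−2) = 60 ≡ 8, so v_2 = 8^{−1} = 5 (mod 13).
  i = 3 (α = 10): (10−5)(10−4)(10−9)(10−6) = 5·6·1·4 = 120 ≡ 3, so v_3 = 3^{−1} = 9 (mod 13).
  i = 4 (α = 9): (9−5)(9−4)(9−10)(9−6) = 4·5·(−1)·3 = −60 ≡ 5, so v_4 = 5^{−1} = 8 (mod 13).
  i = 5 (α = 6): (6−5)(6−4)(6−10)(6−9) = 1·2·(−4)·(−3) = 24 ≡ 11, so v_5 = 11^{−1} = 6 (mod 13).
  v = [11, 5, 9, 8, 6].
Step 2: syndromes of r = [0, 4, 0, 5, 7] (all sums mod 13).
  S_0 = Σ v_i r_i = 11·0 + 5·4 + 9·0 + 8·5 + 6·7 = 102 ≡ 11.
  S_1 = Σ v_i α_i r_i = 11·5·0 + 5·4·4 + 9·10·0 + 8·9·5 + 6·6·7 = 692 ≡ 3.
  α_i^2 mod 13 = [12, 3, 9, 3, 10].
  S_2 = Σ v_i α_i^2 r_i = 11·12·0 + 5·3·4 + 9·9·0 + 8·3·5 + 6·10·7 = 600 ≡ 2.
  S = (11, 3, 2) ≠ 0, so r is not a codeword (an error is present).
Step 3: locate the error. For a single error e at position i, S_ℓ = v_i·e·α_i^ℓ, so α_err = S_1/S_0.
  S_0^{−1} = 11^{−1} = 6 (mod 13), so α_err = 3·6 = 18 ≡ 5 = α_1. Error position i = 1.
  Consistency check: S_2/S_1 = 2·9 = 18 ≡ 5 = α_err ✓ (single-error assumption holds).
Step 4: error magnitude e = S_0/v_1 = S_0·∏_{j≠1}(α_1 − α_j) = 11·6 = 66 ≡ 1 (mod 13).
Step 5: correct position 1: c_1 = r_1 − e = 0 − 1 ≡ 12 (mod 13). Hence c = [12, 4, 0, 5, 7].
  Check: interpolating c through the α_i gives m(x) = 11 + 8·x (degree < 2) with m(α_i) = c_i for every i, so c is indeed a codeword.


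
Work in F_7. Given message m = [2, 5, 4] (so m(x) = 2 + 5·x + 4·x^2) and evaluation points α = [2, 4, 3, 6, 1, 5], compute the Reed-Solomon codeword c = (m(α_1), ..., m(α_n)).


c = [0, 2, 4, 1, 4, 1]

Message polynomial: m(x) = 2 + 5·x + 4·x^2 (mod 7).
For each evaluation point α_i, compute m(α_i) mod 7:
  α_1 = 2: Horner steps 4 → 6 → 0, so m(2) = 0.
  α_2 = 4: Horner steps 4 → 0 → 2, so m(4) = 2.
  α_3 = 3: Horner steps 4 → 3 → 4, so m(3) = 4.
  α_4 = 6: Horner steps 4 → 1 → 1, so m(6) = 1.
  α_5 = 1: Horner steps 4 → 2 → 4, so m(1) = 4.
  α_6 = 5: Horner steps 4 → 4 → 1, so m(5) = 1.
Codeword c = [0, 2, 4, 1, 4, 1] ∈ F_7^6.


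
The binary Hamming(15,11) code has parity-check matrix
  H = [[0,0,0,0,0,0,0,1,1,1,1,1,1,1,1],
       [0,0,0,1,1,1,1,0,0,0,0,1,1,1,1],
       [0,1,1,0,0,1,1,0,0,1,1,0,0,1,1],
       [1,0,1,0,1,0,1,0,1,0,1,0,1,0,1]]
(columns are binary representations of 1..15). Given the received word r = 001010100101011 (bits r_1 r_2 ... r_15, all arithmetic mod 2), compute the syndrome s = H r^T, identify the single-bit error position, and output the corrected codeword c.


s = (0, 1, 1, 0)^T, error position = 6, corrected codeword c = 001011100101011

Compute s = H r^T mod 2 one row at a time:
  s_1 = 0 + 0 + 1 + 0 + 1 + 0 + 1 + 1 = 4 ≡ 0 (mod 2).
  s_2 = 0 + 1 + 0 + 1 + 1 + 0 + 1 + 1 = 5 ≡ 1 (mod 2).
  s_3 = 0 + 1 + 0 + 1 + 1 + 0 + 1 + 1 = 5 ≡ 1 (mod 2).
  s_4 = 0 + 1 + 1 + 1 + 0 + 0 + 0 + 1 = 4 ≡ 0 (mod 2).
s = (0, 1, 1, 0)^T — this equals column 6 of H (binary 0110), so error is at position 6.
Correct: flip bit 6 of r = 001010100101011 to get c = 001011100101011.


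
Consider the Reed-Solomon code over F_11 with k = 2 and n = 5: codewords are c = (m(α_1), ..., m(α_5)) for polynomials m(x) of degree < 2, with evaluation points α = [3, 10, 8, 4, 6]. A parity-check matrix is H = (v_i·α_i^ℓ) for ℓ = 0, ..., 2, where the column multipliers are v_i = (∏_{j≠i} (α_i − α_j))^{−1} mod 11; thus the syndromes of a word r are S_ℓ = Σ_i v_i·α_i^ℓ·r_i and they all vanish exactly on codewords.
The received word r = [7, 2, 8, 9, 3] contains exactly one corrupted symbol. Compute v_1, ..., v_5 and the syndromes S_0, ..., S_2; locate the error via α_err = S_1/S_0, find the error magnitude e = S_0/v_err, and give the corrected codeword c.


S = (1, 3, 9), error at position 1, error magnitude e = 6, c = [1, 2, 8, 9, 3].

Step 1: column multipliers v_i = (∏_{j≠i}(α_i − α_j))^{−1} mod 11.
  i = 1 (α = 3): (3−10)(3−8)(3−4)(3−6) = (−7)·(−5)·(−1)·(−3) = 105 ≡ 6, so v_1 = 6^{−1} = 2 (mod 11).
  i = 2 (α = 10): (10−3)(10−8)(10−4)(10−6) = 7·2·6·4 = 336 ≡ 6, so v_2 = 6^{−1} = 2 (mod 11).
  i = 3 (α = 8): (8−3)(8−10)(8−4)(8−6) = 5·(−2)·4·2 = −80 ≡ 8, so v_3 = 8^{−1} = 7 (mod 11).
  i = 4 (α = 4): (4−3)(4−10)(4−8)(4−6) = 1·(−6)·(−4)·(−2) = −48 ≡ 7, so v_4 = 7^{−1} = 8 (mod 11).
  i = 5 (α = 6): (6−3)(6−10)(6−8)(6−4) = 3·(−4)·(−2)·2 = 48 ≡ 4, so v_5 = 4^{−1} = 3 (mod 11).
  v = [2, 2, 7, 8, 3].
Step 2: syndromes of r = [7, 2, 8, 9, 3] (all sums mod 11).
  S_0 = Σ v_i r_i = 2·7 + 2·2 + 7·8 + 8·9 + 3·3 = 155 ≡ 1.
  S_1 = Σ v_i α_i r_i = 2·3·7 + 2·10·2 + 7·8·8 + 8·4·9 + 3·6·3 = 872 ≡ 3.
  α_i^2 mod 11 = [9, 1, 9, 5, 3].
  S_2 = Σ v_i α_i^2 r_i = 2·9·7 + 2·1·2 + 7·9·8 + 8·5·9 + 3·3·3 = 1021 ≡ 9.
  S = (1, 3, 9) ≠ 0, so r is not a codeword (an error is present).
Step 3: locate the error. For a single error e at position i, S_ℓ = v_i·e·α_i^ℓ, so α_err = S_1/S_0.
  S_0^{−1} = 1^{−1} = 1 (mod 11), so α_err = 3·1 = 3 ≡ 3 = α_1. Error position i = 1.
  Consistency check: S_2/S_1 = 9·4 = 36 ≡ 3 = α_err ✓ (single-error assumption holds).
Step 4: error magnitude e = S_0/v_1 = S_0·∏_{j≠1}(α_1 − α_j) = 1·6 = 6 ≡ 6 (mod 11).
Step 5: correct position 1: c_1 = r_1 − e = 7 − 6 ≡ 1 (mod 11). Hence c = [1, 2, 8, 9, 3].
  Check: interpolating c through the α_i gives m(x) = 10 + 8·x (degree < 2) with m(α_i) = c_i for every i, so c is indeed a codeword.


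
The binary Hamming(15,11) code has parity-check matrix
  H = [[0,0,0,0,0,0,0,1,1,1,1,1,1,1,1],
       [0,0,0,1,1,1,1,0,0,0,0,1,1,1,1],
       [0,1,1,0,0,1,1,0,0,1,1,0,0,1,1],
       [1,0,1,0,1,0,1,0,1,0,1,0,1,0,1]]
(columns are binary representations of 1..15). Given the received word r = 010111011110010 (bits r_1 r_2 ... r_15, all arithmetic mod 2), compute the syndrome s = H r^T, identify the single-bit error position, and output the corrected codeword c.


s = (1, 0, 1, 1)^T, error position = 11, corrected codeword c = 010111011100010

Compute s = H r^T mod 2 one row at a time:
  s_1 = 1 + 1 + 1 + 1 + 0 + 0 + 1 + 0 = 5 ≡ 1 (mod 2).
  s_2 = 1 + 1 + 1 + 0 + 0 + 0 + 1 + 0 = 4 ≡ 0 (mod 2).
  s_3 = 1 + 0 + 1 + 0 + 1 + 1 + 1 + 0 = 5 ≡ 1 (mod 2).
  s_4 = 0 + 0 + 1 + 0 + 1 + 1 + 0 + 0 = 3 ≡ 1 (mod 2).
s = (1, 0, 1, 1)^T — this equals column 11 of H (binary 1011), so error is at position 11.
Correct: flip bit 11 of r = 010111011110010 to get c = 010111011100010.


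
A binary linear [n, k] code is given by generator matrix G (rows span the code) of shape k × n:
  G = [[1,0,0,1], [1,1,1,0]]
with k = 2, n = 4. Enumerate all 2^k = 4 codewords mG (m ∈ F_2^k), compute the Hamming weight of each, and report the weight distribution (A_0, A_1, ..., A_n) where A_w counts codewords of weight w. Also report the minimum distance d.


Weight distribution: A_0 = 1, A_2 = 1, A_3 = 2. Minimum distance d = 2.

Enumerate all 2^2 = 4 messages m ∈ F_2^2.
For each, compute codeword c = mG in F_2^4, then tally its weight.
  m = 00 → c = 0000, weight = 0.
  m = 10 → c = 1001, weight = 2.
  m = 01 → c = 1110, weight = 3.
  m = 11 → c = 0111, weight = 3.
Tally weights:
  weight 0: 1 codewords.
  weight 2: 1 codewords.
  weight 3: 2 codewords.
Minimum distance d = smallest w > 0 with A_w > 0 = 2.
Sanity: Σ A_w = 4 = 2^2 = 4 ✓.


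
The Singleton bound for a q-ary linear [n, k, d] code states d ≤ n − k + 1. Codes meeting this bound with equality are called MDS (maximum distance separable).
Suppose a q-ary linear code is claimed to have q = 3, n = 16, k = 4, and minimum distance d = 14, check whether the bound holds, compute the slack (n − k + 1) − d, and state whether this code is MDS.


Singleton RHS = n − k + 1 = 13, slack = -1, bound violated (no such code; not MDS).

Singleton bound: d ≤ n − k + 1.
Here n = 16, k = 4, so n − k + 1 = 13.
Given d = 14, check d ≤ 13: NO.
Slack = (n − k + 1) − d = -1.
The slack is negative: d = 14 exceeds n − k + 1 = 13 by 1, so the Singleton bound is violated and no linear [16, 4, 14]_3 code can exist. In particular it is not MDS (MDS requires d = n − k + 1 exactly).
Description: the claimed parameters are [16, 4, 14]_3; such a code would be impossible (violates the Singleton bound).


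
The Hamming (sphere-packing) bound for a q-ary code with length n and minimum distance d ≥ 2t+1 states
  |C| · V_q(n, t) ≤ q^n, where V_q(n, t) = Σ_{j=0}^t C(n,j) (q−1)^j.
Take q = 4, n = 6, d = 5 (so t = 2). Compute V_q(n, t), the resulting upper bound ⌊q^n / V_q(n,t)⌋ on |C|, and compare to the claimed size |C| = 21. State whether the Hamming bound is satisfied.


V_q(n, t) = 154, q^n = 4096, Hamming bound = 26, |C| = 21 ≤ bound (satisfied).

Step 1: Compute V_q(n, t) = Σ_{j=0}^2 C(n, j) (q−1)^j.
  j = 0: C(6,0)·(3)^0 = 1·1 = 1.
  j = 1: C(6,1)·(3)^1 = 6·3 = 18.
  j = 2: C(6,2)·(3)^2 = 15·9 = 135.
  V_q(n, t) = 1 + 18 + 135 = 154.
Step 2: q^n = 4^6 = 4096.
Step 3: Hamming bound ⌊q^n / V_q(n,t)⌋ = ⌊4096/154⌋ = 26.
Step 4: Compare |C| = 21 to 26: satisfied.
The claimed |C| lies below the Hamming bound.


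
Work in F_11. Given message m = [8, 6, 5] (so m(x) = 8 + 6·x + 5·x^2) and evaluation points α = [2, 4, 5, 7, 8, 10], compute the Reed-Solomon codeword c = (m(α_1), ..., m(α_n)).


c = [7, 2, 9, 9, 2, 7]

Message polynomial: m(x) = 8 + 6·x + 5·x^2 (mod 11).
For each evaluation point α_i, compute m(α_i) mod 11:
  α_1 = 2: Horner steps 5 → 5 → 7, so m(2) = 7.
  α_2 = 4: Horner steps 5 → 4 → 2, so m(4) = 2.
  α_3 = 5: Horner steps 5 → 9 → 9, so m(5) = 9.
  α_4 = 7: Horner steps 5 → 8 → 9, so m(7) = 9.
  α_5 = 8: Horner steps 5 → 2 → 2, so m(8) = 2.
  α_6 = 10: Horner steps 5 → 1 → 7, so m(10) = 7.
Codeword c = [7, 2, 9, 9, 2, 7] ∈ F_11^6.


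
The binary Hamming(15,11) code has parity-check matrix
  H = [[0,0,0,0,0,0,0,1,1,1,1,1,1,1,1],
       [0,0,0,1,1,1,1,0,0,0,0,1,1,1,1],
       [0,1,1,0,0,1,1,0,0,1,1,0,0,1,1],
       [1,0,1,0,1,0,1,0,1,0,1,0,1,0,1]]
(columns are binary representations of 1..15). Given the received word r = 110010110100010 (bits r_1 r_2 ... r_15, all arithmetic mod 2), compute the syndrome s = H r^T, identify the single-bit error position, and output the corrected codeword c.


s = (1, 1, 0, 1)^T, error position = 13, corrected codeword c = 110010110100110

Compute s = H r^T mod 2 one row at a time:
  s_1 = 1 + 0 + 1 + 0 + 0 + 0 + 1 + 0 = 3 ≡ 1 (mod 2).
  s_2 = 0 + 1 + 0 + 1 + 0 + 0 + 1 + 0 = 3 ≡ 1 (mod 2).
  s_3 = 1 + 0 + 0 + 1 + 1 + 0 + 1 + 0 = 4 ≡ 0 (mod 2).
  s_4 = 1 + 0 + 1 + 1 + 0 + 0 + 0 + 0 = 3 ≡ 1 (mod 2).
s = (1, 1, 0, 1)^T — this equals column 13 of H (binary 1101), so error is at position 13.
Correct: flip bit 13 of r = 110010110100010 to get c = 110010110100110.


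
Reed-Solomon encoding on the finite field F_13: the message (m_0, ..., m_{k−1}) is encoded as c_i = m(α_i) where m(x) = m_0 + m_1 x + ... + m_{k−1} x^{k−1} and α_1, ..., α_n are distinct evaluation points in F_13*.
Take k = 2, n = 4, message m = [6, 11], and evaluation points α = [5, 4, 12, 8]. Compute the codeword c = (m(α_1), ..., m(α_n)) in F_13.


c = [9, 11, 8, 3]

Message polynomial: m(x) = 6 + 11·x (mod 13).
For each evaluation point α_i, compute m(α_i) mod 13:
  α_1 = 5: Horner steps 11 → 9, so m(5) = 9.
  α_2 = 4: Horner steps 11 → 11, so m(4) = 11.
  α_3 = 12: Horner steps 11 → 8, so m(12) = 8.
  α_4 = 8: Horner steps 11 → 3, so m(8) = 3.
Codeword c = [9, 11, 8, 3] ∈ F_13^4.


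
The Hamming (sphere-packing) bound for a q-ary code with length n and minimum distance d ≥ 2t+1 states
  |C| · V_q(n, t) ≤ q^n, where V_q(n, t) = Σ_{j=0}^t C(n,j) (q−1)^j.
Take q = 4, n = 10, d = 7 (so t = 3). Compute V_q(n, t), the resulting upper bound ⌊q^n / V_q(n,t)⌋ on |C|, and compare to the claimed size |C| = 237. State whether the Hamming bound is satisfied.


V_q(n, t) = 3676, q^n = 1048576, Hamming bound = 285, |C| = 237 ≤ bound (satisfied).

Step 1: Compute V_q(n, t) = Σ_{j=0}^3 C(n, j) (q−1)^j.
  j = 0: C(10,0)·(3)^0 = 1·1 = 1.
  j = 1: C(10,1)·(3)^1 = 10·3 = 30.
  j = 2: C(10,2)·(3)^2 = 45·9 = 405.
  j = 3: C(10,3)·(3)^3 = 120·27 = 3240.
  V_q(n, t) = 1 + 30 + 405 + 3240 = 3676.
Step 2: q^n = 4^10 = 1048576.
Step 3: Hamming bound ⌊q^n / V_q(n,t)⌋ = ⌊1048576/3676⌋ = 285.
Step 4: Compare |C| = 237 to 285: satisfied.
The claimed |C| lies below the Hamming bound.


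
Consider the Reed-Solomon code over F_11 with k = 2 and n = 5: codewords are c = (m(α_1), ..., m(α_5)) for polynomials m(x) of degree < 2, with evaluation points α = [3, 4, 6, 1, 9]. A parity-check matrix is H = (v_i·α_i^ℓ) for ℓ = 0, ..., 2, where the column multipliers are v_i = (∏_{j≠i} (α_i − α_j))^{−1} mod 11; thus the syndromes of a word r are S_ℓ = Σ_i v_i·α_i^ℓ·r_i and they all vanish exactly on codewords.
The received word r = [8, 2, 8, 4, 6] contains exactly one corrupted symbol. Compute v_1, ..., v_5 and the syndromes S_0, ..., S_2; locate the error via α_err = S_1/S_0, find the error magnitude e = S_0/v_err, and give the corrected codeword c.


S = (8, 2, 6), error at position 1, error magnitude e = 9, c = [10, 2, 8, 4, 6].

Step 1: column multipliers v_i = (∏_{j≠i}(α_i − α_j))^{−1} mod 11.
  i = 1 (α = 3): (3−4)(3−6)(3−1)(3−9) = (−1)·(−3)·2·(−6) = −36 ≡ 8, so v_1 = 8^{−1} = 7 (mod 11).
  i = 2 (α = 4): (4−3)(4−6)(4−1)(4−9) = 1·(−2)·3·(−5) = 30 ≡ 8, so v_2 = 8^{−1} = 7 (mod 11).
  i = 3 (α = 6): (6−3)(6−4)(6−1)(6−9) = 3·2·5·(−3) = −90 ≡ 9, so v_3 = 9^{−1} = 5 (mod 11).
  i = 4 (α = 1): (1−3)(1−4)(1−6)(1−9) = (−2)·(−3)·(−5)·(−8) = 240 ≡ 9, so v_4 = 9^{−1} = 5 (mod 11).
  i = 5 (α = 9): (9−3)(9−4)(9−6)(9−1) = 6·5·3·8 = 720 ≡ 5, so v_5 = 5^{−1} = 9 (mod 11).
  v = [7, 7, 5, 5, 9].
Step 2: syndromes of r = [8, 2, 8, 4, 6] (all sums mod 11).
  S_0 = Σ v_i r_i = 7·8 + 7·2 + 5·8 + 5·4 + 9·6 = 184 ≡ 8.
  S_1 = Σ v_i α_i r_i = 7·3·8 + 7·4·2 + 5·6·8 + 5·1·4 + 9·9·6 = 970 ≡ 2.
  α_i^2 mod 11 = [9, 5, 3, 1, 4].
  S_2 = Σ v_i α_i^2 r_i = 7·9·8 + 7·5·2 + 5·3·8 + 5·1·4 + 9·4·6 = 930 ≡ 6.
  S = (8, 2, 6) ≠ 0, so r is not a codeword (an error is present).
Step 3: locate the error. For a single error e at position i, S_ℓ = v_i·e·α_i^ℓ, so α_err = S_1/S_0.
  S_0^{−1} = 8^{−1} = 7 (mod 11), so α_err = 2·7 = 14 ≡ 3 = α_1. Error position i = 1.
  Consistency check: S_2/S_1 = 6·6 = 36 ≡ 3 = α_err ✓ (single-error assumption holds).
Step 4: error magnitude e = S_0/v_1 = S_0·∏_{j≠1}(α_1 − α_j) = 8·8 = 64 ≡ 9 (mod 11).
Step 5: correct position 1: c_1 = r_1 − e = 8 − 9 ≡ 10 (mod 11). Hence c = [10, 2, 8, 4, 6].
  Check: interpolating c through the α_i gives m(x) = 1 + 3·x (degree < 2) with m(α_i) = c_i for every i, so c is indeed a codeword.


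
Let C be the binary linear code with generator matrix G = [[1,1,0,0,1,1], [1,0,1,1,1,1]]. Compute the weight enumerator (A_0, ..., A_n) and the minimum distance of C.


Weight distribution: A_0 = 1, A_3 = 1, A_4 = 1, A_5 = 1. Minimum distance d = 3.

Enumerate all 2^2 = 4 messages m ∈ F_2^2.
For each, compute codeword c = mG in F_2^6, then tally its weight.
  m = 00 → c = 000000, weight = 0.
  m = 10 → c = 110011, weight = 4.
  m = 01 → c = 101111, weight = 5.
  m = 11 → c = 011100, weight = 3.
Tally weights:
  weight 0: 1 codewords.
  weight 3: 1 codewords.
  weight 4: 1 codewords.
  weight 5: 1 codewords.
Minimum distance d = smallest w > 0 with A_w > 0 = 3.
Sanity: Σ A_w = 4 = 2^2 = 4 ✓.


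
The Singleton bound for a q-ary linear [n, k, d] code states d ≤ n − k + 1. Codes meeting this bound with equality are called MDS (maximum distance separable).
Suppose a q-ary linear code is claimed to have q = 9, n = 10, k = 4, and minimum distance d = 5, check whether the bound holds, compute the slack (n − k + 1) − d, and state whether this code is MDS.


Singleton RHS = n − k + 1 = 7, slack = 2, bound satisfied, not MDS.

Singleton bound: d ≤ n − k + 1.
Here n = 10, k = 4, so n − k + 1 = 7.
Given d = 5, check d ≤ 7: YES.
Slack = (n − k + 1) − d = 2.
The code is NOT MDS (slack = 2 > 0).
Description: the claimed parameters are [10, 4, 5]_9; such a code would be non-MDS.


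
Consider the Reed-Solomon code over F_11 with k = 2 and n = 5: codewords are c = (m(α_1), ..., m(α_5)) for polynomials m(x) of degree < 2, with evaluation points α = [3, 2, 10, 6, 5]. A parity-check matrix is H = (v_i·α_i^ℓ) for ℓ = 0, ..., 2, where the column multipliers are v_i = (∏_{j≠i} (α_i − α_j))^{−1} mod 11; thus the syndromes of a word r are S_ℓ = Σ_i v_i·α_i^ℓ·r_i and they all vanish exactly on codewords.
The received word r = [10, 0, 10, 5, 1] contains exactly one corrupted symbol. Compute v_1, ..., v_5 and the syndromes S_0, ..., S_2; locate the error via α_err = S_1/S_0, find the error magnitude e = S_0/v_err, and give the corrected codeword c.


S = (3, 9, 5), error at position 1, error magnitude e = 6, c = [4, 0, 10, 5, 1].

Step 1: column multipliers v_i = (∏_{j≠i}(α_i − α_j))^{−1} mod 11.
  i = 1 (α = 3): (3−2)(3−10)(3−6)(3−5) = 1·(−7)·(−3)·(−2) = −42 ≡ 2, so v_1 = 2^{−1} = 6 (mod 11).
  i = 2 (α = 2): (2−3)(2−10)(2−6)(2−5) = (−1)·(−8)·(−4)·(−3) = 96 ≡ 8, so v_2 = 8^{−1} = 7 (mod 11).
  i = 3 (α = 10): (10−3)(10−2)(10−6)(10−5) = 7·8·4·5 = 1120 ≡ 9, so v_3 = 9^{−1} = 5 (mod 11).
  i = 4 (α = 6): (6−3)(6−2)(6−10)(6−5) = 3·4·(−4)·1 = −48 ≡ 7, so v_4 = 7^{−1} = 8 (mod 11).
  i = 5 (α = 5): (5−3)(5−2)(5−10)(5−6) = 2·3·(−5)·(−1) = 30 ≡ 8, so v_5 = 8^{−1} = 7 (mod 11).
  v = [6, 7, 5, 8, 7].
Step 2: syndromes of r = [10, 0, 10, 5, 1] (all sums mod 11).
  S_0 = Σ v_i r_i = 6·10 + 7·0 + 5·10 + 8·5 + 7·1 = 157 ≡ 3.
  S_1 = Σ v_i α_i r_i = 6·3·10 + 7·2·0 + 5·10·10 + 8·6·5 + 7·5·1 = 955 ≡ 9.
  α_i^2 mod 11 = [9, 4, 1, 3, 3].
  S_2 = Σ v_i α_i^2 r_i = 6·9·10 + 7·4·0 + 5·1·10 + 8·3·5 + 7·3·1 = 731 ≡ 5.
  S = (3, 9, 5) ≠ 0, so r is not a codeword (an error is present).
Step 3: locate the error. For a single error e at position i, S_ℓ = v_i·e·α_i^ℓ, so α_err = S_1/S_0.
  S_0^{−1} = 3^{−1} = 4 (mod 11), so α_err = 9·4 = 36 ≡ 3 = α_1. Error position i = 1.
  Consistency check: S_2/S_1 = 5·5 = 25 ≡ 3 = α_err ✓ (single-error assumption holds).
Step 4: error magnitude e = S_0/v_1 = S_0·∏_{j≠1}(α_1 − α_j) = 3·2 = 6 ≡ 6 (mod 11).
Step 5: correct position 1: c_1 = r_1 − e = 10 − 6 ≡ 4 (mod 11). Hence c = [4, 0, 10, 5, 1].
  Check: interpolating c through the α_i gives m(x) = 3 + 4·x (degree < 2) with m(α_i) = c_i for every i, so c is indeed a codeword.


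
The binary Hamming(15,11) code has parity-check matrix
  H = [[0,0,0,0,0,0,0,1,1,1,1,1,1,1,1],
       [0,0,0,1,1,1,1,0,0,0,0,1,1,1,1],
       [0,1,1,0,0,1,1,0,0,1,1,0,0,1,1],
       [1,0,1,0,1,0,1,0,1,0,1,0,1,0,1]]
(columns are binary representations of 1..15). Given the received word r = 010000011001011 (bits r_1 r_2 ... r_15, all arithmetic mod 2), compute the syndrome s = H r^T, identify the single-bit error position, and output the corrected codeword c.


s = (1, 1, 1, 0)^T, error position = 14, corrected codeword c = 010000011001001

Compute s = H r^T mod 2 one row at a time:
  s_1 = 1 + 1 + 0 + 0 + 1 + 0 + 1 + 1 = 5 ≡ 1 (mod 2).
  s_2 = 0 + 0 + 0 + 0 + 1 + 0 + 1 + 1 = 3 ≡ 1 (mod 2).
  s_3 = 1 + 0 + 0 + 0 + 0 + 0 + 1 + 1 = 3 ≡ 1 (mod 2).
  s_4 = 0 + 0 + 0 + 0 + 1 + 0 + 0 + 1 = 2 ≡ 0 (mod 2).
s = (1, 1, 1, 0)^T — this equals column 14 of H (binary 1110), so error is at position 14.
Correct: flip bit 14 of r = 010000011001011 to get c = 010000011001001.


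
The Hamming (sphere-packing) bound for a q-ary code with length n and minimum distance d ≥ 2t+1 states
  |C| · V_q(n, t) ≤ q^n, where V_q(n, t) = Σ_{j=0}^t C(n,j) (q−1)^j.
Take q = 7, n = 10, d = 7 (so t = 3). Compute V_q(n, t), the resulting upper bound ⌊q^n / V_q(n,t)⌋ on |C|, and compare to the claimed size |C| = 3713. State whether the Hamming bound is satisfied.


V_q(n, t) = 27601, q^n = 282475249, Hamming bound = 10234, |C| = 3713 ≤ bound (satisfied).

Step 1: Compute V_q(n, t) = Σ_{j=0}^3 C(n, j) (q−1)^j.
  j = 0: C(10,0)·(6)^0 = 1·1 = 1.
  j = 1: C(10,1)·(6)^1 = 10·6 = 60.
  j = 2: C(10,2)·(6)^2 = 45·36 = 1620.
  j = 3: C(10,3)·(6)^3 = 120·216 = 25920.
  V_q(n, t) = 1 + 60 + 1620 + 25920 = 27601.
Step 2: q^n = 7^10 = 282475249.
Step 3: Hamming bound ⌊q^n / V_q(n,t)⌋ = ⌊282475249/27601⌋ = 10234.
Step 4: Compare |C| = 3713 to 10234: satisfied.
The claimed |C| lies below the Hamming bound.


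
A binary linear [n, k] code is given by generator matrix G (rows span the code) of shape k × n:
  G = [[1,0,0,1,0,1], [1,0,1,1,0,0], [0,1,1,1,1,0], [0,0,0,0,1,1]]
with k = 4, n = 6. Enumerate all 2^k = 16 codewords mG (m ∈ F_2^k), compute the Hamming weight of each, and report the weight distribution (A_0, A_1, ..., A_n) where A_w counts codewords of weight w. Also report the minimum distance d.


Weight distribution: A_0 = 1, A_2 = 4, A_3 = 6, A_4 = 3, A_5 = 2. Minimum distance d = 2.

Enumerate all 2^4 = 16 messages m ∈ F_2^4.
For each, compute codeword c = mG in F_2^6, then tally its weight.
  m = 0000 → c = 000000, weight = 0.
  m = 1000 → c = 100101, weight = 3.
  m = 0100 → c = 101100, weight = 3.
  m = 1100 → c = 001001, weight = 2.
  m = 0010 → c = 011110, weight = 4.
  m = 1010 → c = 111011, weight = 5.
  m = 0110 → c = 110010, weight = 3.
  m = 1110 → c = 010111, weight = 4.
  m = 0001 → c = 000011, weight = 2.
  m = 1001 → c = 100110, weight = 3.
  m = 0101 → c = 101111, weight = 5.
  m = 1101 → c = 001010, weight = 2.
  m = 0011 → c = 011101, weight = 4.
  m = 1011 → c = 111000, weight = 3.
  m = 0111 → c = 110001, weight = 3.
  m = 1111 → c = 010100, weight = 2.
Tally weights:
  weight 0: 1 codewords.
  weight 2: 4 codewords.
  weight 3: 6 codewords.
  weight 4: 3 codewords.
  weight 5: 2 codewords.
Minimum distance d = smallest w > 0 with A_w > 0 = 2.
Sanity: Σ A_w = 16 = 2^4 = 16 ✓.


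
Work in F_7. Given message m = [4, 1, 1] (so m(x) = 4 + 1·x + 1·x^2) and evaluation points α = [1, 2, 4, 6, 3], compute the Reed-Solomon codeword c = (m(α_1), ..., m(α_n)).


c = [6, 3, 3, 4, 2]

Message polynomial: m(x) = 4 + 1·x + 1·x^2 (mod 7).
For each evaluation point α_i, compute m(α_i) mod 7:
  α_1 = 1: Horner steps 1 → 2 → 6, so m(1) = 6.
  α_2 = 2: Horner steps 1 → 3 → 3, so m(2) = 3.
  α_3 = 4: Horner steps 1 → 5 → 3, so m(4) = 3.
  α_4 = 6: Horner steps 1 → 0 → 4, so m(6) = 4.
  α_5 = 3: Horner steps 1 → 4 → 2, so m(3) = 2.
Codeword c = [6, 3, 3, 4, 2] ∈ F_7^5.


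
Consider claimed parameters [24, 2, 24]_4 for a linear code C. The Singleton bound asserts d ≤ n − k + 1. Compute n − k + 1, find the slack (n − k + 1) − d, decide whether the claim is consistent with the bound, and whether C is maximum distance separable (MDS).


Singleton RHS = n − k + 1 = 23, slack = -1, bound violated (no such code; not MDS).

Singleton bound: d ≤ n − k + 1.
Here n = 24, k = 2, so n − k + 1 = 23.
Given d = 24, check d ≤ 23: NO.
Slack = (n − k + 1) − d = -1.
The slack is negative: d = 24 exceeds n − k + 1 = 23 by 1, so the Singleton bound is violated and no linear [24, 2, 24]_4 code can exist. In particular it is not MDS (MDS requires d = n − k + 1 exactly).
Description: the claimed parameters are [24, 2, 24]_4; such a code would be impossible (violates the Singleton bound).


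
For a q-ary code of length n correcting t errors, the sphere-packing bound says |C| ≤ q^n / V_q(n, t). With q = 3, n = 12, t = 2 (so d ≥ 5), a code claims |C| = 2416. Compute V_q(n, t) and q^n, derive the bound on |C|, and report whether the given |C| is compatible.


V_q(n, t) = 289, q^n = 531441, Hamming bound = 1838, |C| = 2416 > bound (violated).

Step 1: Compute V_q(n, t) = Σ_{j=0}^2 C(n, j) (q−1)^j.
  j = 0: C(12,0)·(2)^0 = 1·1 = 1.
  j = 1: C(12,1)·(2)^1 = 12·2 = 24.
  j = 2: C(12,2)·(2)^2 = 66·4 = 264.
  V_q(n, t) = 1 + 24 + 264 = 289.
Step 2: q^n = 3^12 = 531441.
Step 3: Hamming bound ⌊q^n / V_q(n,t)⌋ = ⌊531441/289⌋ = 1838.
Step 4: Compare |C| = 2416 to 1838: violated.
The claimed |C| lies above the Hamming bound, so no 3-ary code of length 12 with d ≥ 5 can have 2416 codewords.


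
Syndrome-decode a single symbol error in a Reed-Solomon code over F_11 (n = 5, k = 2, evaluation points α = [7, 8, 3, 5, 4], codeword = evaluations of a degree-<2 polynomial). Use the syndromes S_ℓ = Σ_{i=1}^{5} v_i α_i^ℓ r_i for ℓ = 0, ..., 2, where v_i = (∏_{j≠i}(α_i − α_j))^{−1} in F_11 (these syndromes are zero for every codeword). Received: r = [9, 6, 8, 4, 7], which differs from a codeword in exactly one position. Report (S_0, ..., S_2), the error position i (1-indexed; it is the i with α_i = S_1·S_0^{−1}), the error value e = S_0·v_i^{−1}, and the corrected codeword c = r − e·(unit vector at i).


S = (6, 7, 10), error at position 3, error magnitude e = 9, c = [9, 6, 10, 4, 7].

Step 1: column multipliers v_i = (∏_{j≠i}(α_i − α_j))^{−1} mod 11.
  i = 1 (α = 7): (7−8)(7−3)(7−5)(7−4) = (−1)·4·2·3 = −24 ≡ 9, so v_1 = 9^{−1} = 5 (mod 11).
  i = 2 (α = 8): (8−7)(8−3)(8−5)(8−4) = 1·5·3·4 = 60 ≡ 5, so v_2 = 5^{−1} = 9 (mod 11).
  i = 3 (α = 3): (3−7)(3−8)(3−5)(3−4) = (−4)·(−5)·(−2)·(−1) = 40 ≡ 7, so v_3 = 7^{−1} = 8 (mod 11).
  i = 4 (α = 5): (5−7)(5−8)(5−3)(5−4) = (−2)·(−3)·2·1 = 12 ≡ 1, so v_4 = 1^{−1} = 1 (mod 11).
  i = 5 (α = 4): (4−7)(4−8)(4−3)(4−5) = (−3)·(−4)·1·(−1) = −12 ≡ 10, so v_5 = 10^{−1} = 10 (mod 11).
  v = [5, 9, 8, 1, 10].
Step 2: syndromes of r = [9, 6, 8, 4, 7] (all sums mod 11).
  S_0 = Σ v_i r_i = 5·9 + 9·6 + 8·8 + 1·4 + 10·7 = 237 ≡ 6.
  S_1 = Σ v_i α_i r_i = 5·7·9 + 9·8·6 + 8·3·8 + 1·5·4 + 10·4·7 = 1239 ≡ 7.
  α_i^2 mod 11 = [5, 9, 9, 3, 5].
  S_2 = Σ v_i α_i^2 r_i = 5·5·9 + 9·9·6 + 8·9·8 + 1·3·4 + 10·5·7 = 1649 ≡ 10.
  S = (6, 7, 10) ≠ 0, so r is not a codeword (an error is present).
Step 3: locate the error. For a single error e at position i, S_ℓ = v_i·e·α_i^ℓ, so α_err = S_1/S_0.
  S_0^{−1} = 6^{−1} = 2 (mod 11), so α_err = 7·2 = 14 ≡ 3 = α_3. Error position i = 3.
  Consistency check: S_2/S_1 = 10·8 = 80 ≡ 3 = α_err ✓ (single-error assumption holds).
Step 4: error magnitude e = S_0/v_3 = S_0·∏_{j≠3}(α_3 − α_j) = 6·7 = 42 ≡ 9 (mod 11).
Step 5: correct position 3: c_3 = r_3 − e = 8 − 9 ≡ 10 (mod 11). Hence c = [9, 6, 10, 4, 7].
  Check: interpolating c through the α_i gives m(x) = 8 + 8·x (degree < 2) with m(α_i) = c_i for every i, so c is indeed a codeword.
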